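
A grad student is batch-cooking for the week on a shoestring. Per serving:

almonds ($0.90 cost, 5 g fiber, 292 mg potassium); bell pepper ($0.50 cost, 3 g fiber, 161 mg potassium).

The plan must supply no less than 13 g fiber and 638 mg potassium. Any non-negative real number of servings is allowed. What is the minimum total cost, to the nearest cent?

$2.17

This is a tiny linear program; its minimum lies at a vertex of the feasible set. List the vertices and price them.
almonds only: max(13/5, 638/292) = 2.6 servings → $2.34.
bell pepper only: max(13/3, 638/161) = 4.333 servings → $2.17.
almonds + bell pepper: the both-tight solution has a negative serving — not a feasible corner.
The minimum over all feasible corners is $2.17.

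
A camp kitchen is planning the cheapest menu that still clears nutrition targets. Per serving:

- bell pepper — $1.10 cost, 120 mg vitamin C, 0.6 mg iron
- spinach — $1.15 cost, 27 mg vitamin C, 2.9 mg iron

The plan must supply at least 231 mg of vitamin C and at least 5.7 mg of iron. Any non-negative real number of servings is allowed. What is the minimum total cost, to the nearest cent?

This is a tiny linear program; its minimum lies at a vertex of the feasible set. List the vertices and price them.
bell pepper only: max(231/120, 5.7/0.6) = 9.5 servings → $10.45.
spinach only: max(231/27, 5.7/2.9) = 8.556 servings → $9.84.
bell pepper + spinach with both tight: 1.555 servings and 1.644 servings → $3.60.
So the least-cost plan costs $3.60.

$3.60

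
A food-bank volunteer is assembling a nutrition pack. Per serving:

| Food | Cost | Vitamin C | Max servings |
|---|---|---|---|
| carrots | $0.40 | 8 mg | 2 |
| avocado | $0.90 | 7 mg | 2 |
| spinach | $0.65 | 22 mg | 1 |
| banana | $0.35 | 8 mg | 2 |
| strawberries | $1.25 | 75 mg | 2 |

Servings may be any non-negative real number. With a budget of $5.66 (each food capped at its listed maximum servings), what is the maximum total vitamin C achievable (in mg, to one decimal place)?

Vitamin C per dollar: strawberries 60, spinach 33.85, banana 22.86, carrots 20, avocado 7.778.
Take 2 servings of strawberries: spends $2.50, +150.0 mg vitamin C (running total 150.0 mg).
Take 1 serving of spinach: spends $0.65, +22.0 mg vitamin C (running total 172.0 mg).
Take 2 servings of banana: spends $0.70, +16.0 mg vitamin C (running total 188.0 mg).
Take 2 servings of carrots: spends $0.80, +16.0 mg vitamin C (running total 204.0 mg).
Take 1.122 servings of avocado: spends $1.01, +7.9 mg vitamin C (running total 211.9 mg).
Greedy by best ratio exhausts the cost allowance optimally: 211.9 mg.

211.9 mg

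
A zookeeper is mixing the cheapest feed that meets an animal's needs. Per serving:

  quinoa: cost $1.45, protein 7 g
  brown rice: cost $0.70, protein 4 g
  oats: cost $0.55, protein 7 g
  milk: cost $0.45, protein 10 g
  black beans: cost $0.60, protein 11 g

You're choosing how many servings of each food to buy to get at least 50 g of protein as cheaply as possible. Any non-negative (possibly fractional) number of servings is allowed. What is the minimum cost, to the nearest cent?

Cost per g of protein: milk $0.0450, black beans $0.0545, oats $0.0786, brown rice $0.1750, quinoa $0.2071.
With no serving limits, use only milk: 50 g / 10 g = 5 servings × $0.45 = $2.25.

$2.25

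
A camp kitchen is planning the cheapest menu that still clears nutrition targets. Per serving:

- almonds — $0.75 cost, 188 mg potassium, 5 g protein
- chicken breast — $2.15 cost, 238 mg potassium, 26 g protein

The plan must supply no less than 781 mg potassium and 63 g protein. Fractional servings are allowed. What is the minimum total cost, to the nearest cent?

An LP optimum is at a vertex; with two nutrient constraints at most two foods are used. Check each candidate.
almonds only: max(781/188, 63/5) = 12.6 servings → $9.45.
chicken breast only: max(781/238, 63/26) = 3.282 servings → $7.06.
almonds + chicken breast with both tight: 1.436 servings and 2.147 servings → $5.69.
So the least-cost plan costs $5.69.

$5.69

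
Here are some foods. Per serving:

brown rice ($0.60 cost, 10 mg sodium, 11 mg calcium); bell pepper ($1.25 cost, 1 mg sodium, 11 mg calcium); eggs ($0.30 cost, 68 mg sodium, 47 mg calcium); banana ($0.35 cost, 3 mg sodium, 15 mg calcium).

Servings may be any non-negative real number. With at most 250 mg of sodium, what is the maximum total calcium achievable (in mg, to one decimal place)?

Calcium per mg sodium: bell pepper 11, banana 5, brown rice 1.1, eggs 0.6912.
With no serving limits, spend the whole sodium allowance on bell pepper: 250 mg / 1 mg × 11 mg = 2750.0 mg.

2750.0 mg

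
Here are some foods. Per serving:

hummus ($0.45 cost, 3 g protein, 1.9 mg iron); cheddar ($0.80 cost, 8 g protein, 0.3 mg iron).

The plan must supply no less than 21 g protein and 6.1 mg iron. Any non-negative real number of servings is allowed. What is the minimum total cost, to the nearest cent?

$2.55

hummus only: max(21/3, 6.1/1.9) = 7 servings → $3.15.
cheddar only: max(21/8, 6.1/0.3) = 20.33 servings → $16.27.
hummus + cheddar with both tight: 2.972 servings and 1.51 servings → $2.55.
The minimum over all feasible corners is $2.55.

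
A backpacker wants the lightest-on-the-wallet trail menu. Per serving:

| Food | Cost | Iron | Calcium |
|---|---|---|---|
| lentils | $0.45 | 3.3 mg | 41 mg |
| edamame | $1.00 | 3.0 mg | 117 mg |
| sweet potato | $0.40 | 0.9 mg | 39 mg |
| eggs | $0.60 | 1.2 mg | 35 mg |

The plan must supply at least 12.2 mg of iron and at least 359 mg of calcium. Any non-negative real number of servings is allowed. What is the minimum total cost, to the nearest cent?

For a min-cost LP with two ≥-constraints, a basic feasible solution has at most two positive variables.
lentils only: max(12.2/3.3, 359/41) = 8.756 servings → $3.94.
edamame only: max(12.2/3.0, 359/117) = 4.067 servings → $4.07.
sweet potato only: max(12.2/0.9, 359/39) = 13.56 servings → $5.42.
eggs only: max(12.2/1.2, 359/35) = 10.26 servings → $6.15.
lentils + edamame with both tight: 1.332 servings and 2.602 servings → $3.20.
lentils + sweet potato with both tight: 1.663 servings and 7.456 servings → $3.73.
lentils + eggs with both targets exact would need a negative amount; discard.
edamame + sweet potato with both targets exact would need a negative amount; discard.
edamame + eggs with both tight: 0.1073 servings and 9.898 servings → $6.05.
sweet potato + eggs with both tight: 0.2484 servings and 9.98 servings → $6.09.
Cheapest feasible corner: $3.20.

$3.20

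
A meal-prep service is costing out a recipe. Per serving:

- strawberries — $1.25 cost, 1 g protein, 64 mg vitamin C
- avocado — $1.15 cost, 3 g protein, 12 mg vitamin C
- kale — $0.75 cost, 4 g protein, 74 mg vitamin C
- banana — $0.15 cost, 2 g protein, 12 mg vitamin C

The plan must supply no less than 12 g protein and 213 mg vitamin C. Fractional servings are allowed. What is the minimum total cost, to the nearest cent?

An LP optimum is at a vertex; with two nutrient constraints at most two foods are used. Check each candidate.
strawberries only: max(12/1, 213/64) = 12 servings → $15.00.
avocado only: max(12/3, 213/12) = 17.75 servings → $20.41.
kale only: max(12/4, 213/74) = 3 servings → $2.25.
banana only: max(12/2, 213/12) = 17.75 servings → $2.66.
strawberries + avocado with both tight: 2.75 servings and 3.083 servings → $6.98.
strawberries + kale: intersection lies outside the first quadrant.
strawberries + banana with both tight: 2.431 servings and 4.784 servings → $3.76.
avocado + kale with both tight: 0.2069 servings and 2.845 servings → $2.37.
avocado + banana: the both-tight solution has a negative serving — not a feasible corner.
kale + banana with both tight: 2.82 servings and 0.36 servings → $2.17.
The minimum over all feasible corners is $2.17.

$2.17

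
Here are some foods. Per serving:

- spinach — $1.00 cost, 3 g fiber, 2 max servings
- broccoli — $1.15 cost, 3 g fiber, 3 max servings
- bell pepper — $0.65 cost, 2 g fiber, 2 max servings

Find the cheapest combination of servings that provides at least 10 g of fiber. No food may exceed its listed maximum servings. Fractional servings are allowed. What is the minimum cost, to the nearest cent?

Cost per g of fiber: bell pepper $0.3250, spinach $0.3333, broccoli $0.3833.
Take 2 servings of bell pepper: +4.0 g fiber for $1.30 (total $1.30, still need 6.0 g).
Take 2 servings of spinach: +6.0 g fiber for $2.00 (total $3.30, still need 0.0 g).
Greedy by cheapest-per-g is optimal for a single linear constraint, so the minimum cost is $3.30.

$3.30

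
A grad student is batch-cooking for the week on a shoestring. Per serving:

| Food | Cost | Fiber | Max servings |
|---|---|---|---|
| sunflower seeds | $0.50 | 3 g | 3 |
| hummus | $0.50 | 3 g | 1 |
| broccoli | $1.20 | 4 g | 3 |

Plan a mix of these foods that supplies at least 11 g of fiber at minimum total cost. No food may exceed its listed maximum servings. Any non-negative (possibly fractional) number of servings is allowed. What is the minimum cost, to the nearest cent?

Cost per g of fiber: sunflower seeds $0.1667, hummus $0.1667, broccoli $0.3000.
Take 3 servings of sunflower seeds: +9.0 g fiber for $1.50 (total $1.50, still need 2.0 g).
Take 0.6667 servings of hummus: +2.0 g fiber for $0.33 (total $1.83, still need 0.0 g).
Greedy by cheapest-per-g is optimal for a single linear constraint, so the minimum cost is $1.83.

$1.83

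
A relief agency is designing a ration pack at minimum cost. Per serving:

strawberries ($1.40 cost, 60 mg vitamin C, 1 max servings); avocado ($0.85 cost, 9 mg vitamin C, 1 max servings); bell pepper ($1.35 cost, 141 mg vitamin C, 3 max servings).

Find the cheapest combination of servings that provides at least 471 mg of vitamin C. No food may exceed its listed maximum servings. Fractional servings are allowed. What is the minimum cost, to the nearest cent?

$5.17

Cost per mg of vitamin C: bell pepper $0.0096, strawberries $0.0233, avocado $0.0944.
Take 3 servings of bell pepper: +423.0 mg vitamin C for $4.05 (total $4.05, still need 48.0 mg).
Take 0.8 servings of strawberries: +48.0 mg vitamin C for $1.12 (total $5.17, still need 0.0 mg).
Greedy by cheapest-per-mg is optimal for a single linear constraint, so the minimum cost is $5.17.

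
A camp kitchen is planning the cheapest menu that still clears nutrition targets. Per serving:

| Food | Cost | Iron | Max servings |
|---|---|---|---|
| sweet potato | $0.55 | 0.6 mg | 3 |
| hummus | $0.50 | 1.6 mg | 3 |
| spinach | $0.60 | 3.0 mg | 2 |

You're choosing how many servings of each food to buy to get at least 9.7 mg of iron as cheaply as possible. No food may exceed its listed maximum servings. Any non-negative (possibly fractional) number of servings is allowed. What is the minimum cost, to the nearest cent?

Cost per mg of iron: spinach $0.2000, hummus $0.3125, sweet potato $0.9167.
Take 2 servings of spinach: +6.0 mg iron for $1.20 (total $1.20, still need 3.7 mg).
Take 2.312 servings of hummus: +3.7 mg iron for $1.16 (total $2.36, still need 0.0 mg).
Greedy by cheapest-per-mg is optimal for a single linear constraint, so the minimum cost is $2.36.

$2.36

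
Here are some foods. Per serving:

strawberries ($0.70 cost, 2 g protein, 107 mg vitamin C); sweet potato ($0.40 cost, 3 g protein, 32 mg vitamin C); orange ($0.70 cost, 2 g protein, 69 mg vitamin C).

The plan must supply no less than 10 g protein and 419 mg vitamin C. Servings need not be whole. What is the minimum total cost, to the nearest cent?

$2.91

Compare the cost at each extreme point of the feasible region.
strawberries only: max(10/2, 419/107) = 5 servings → $3.50.
sweet potato only: max(10/3, 419/32) = 13.09 servings → $5.24.
orange only: max(10/2, 419/69) = 6.072 servings → $4.25.
strawberries + sweet potato with both tight: 3.646 servings and 0.9027 servings → $2.91.
strawberries + orange with both tight: 1.947 servings and 3.053 servings → $3.50.
sweet potato + orange: intersection lies outside the first quadrant.
Cheapest feasible corner: $2.91.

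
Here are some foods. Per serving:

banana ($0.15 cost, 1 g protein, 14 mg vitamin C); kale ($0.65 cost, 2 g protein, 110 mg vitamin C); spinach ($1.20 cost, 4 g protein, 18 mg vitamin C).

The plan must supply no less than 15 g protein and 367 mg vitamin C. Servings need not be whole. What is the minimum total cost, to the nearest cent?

$2.92

For a min-cost LP with two ≥-constraints, a basic feasible solution has at most two positive variables.
banana only: max(15/1, 367/14) = 26.21 servings → $3.93.
kale only: max(15/2, 367/110) = 7.5 servings → $4.88.
spinach only: max(15/4, 367/18) = 20.39 servings → $24.47.
banana + kale with both tight: 11.17 servings and 1.915 servings → $2.92.
banana + spinach: intersection lies outside the first quadrant.
kale + spinach with both tight: 2.965 servings and 2.267 servings → $4.65.
So the least-cost plan costs $2.92.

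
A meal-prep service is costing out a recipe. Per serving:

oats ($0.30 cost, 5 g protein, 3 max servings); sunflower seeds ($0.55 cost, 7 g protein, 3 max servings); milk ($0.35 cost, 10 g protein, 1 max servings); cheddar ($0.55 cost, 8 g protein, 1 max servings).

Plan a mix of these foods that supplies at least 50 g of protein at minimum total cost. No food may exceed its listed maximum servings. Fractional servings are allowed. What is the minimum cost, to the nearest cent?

$3.14

Cost per g of protein: milk $0.0350, oats $0.0600, cheddar $0.0688, sunflower seeds $0.0786.
Take 1 serving of milk: +10.0 g protein for $0.35 (total $0.35, still need 40.0 g).
Take 3 servings of oats: +15.0 g protein for $0.90 (total $1.25, still need 25.0 g).
Take 1 serving of cheddar: +8.0 g protein for $0.55 (total $1.80, still need 17.0 g).
Take 2.429 servings of sunflower seeds: +17.0 g protein for $1.34 (total $3.14, still need 0.0 g).
Greedy by cheapest-per-g is optimal for a single linear constraint, so the minimum cost is $3.14.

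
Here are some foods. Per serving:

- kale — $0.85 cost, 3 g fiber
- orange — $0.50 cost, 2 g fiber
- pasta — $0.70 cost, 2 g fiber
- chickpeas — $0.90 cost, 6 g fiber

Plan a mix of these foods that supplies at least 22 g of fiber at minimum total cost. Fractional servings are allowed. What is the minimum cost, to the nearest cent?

Cost per g of fiber: chickpeas $0.1500, orange $0.2500, kale $0.2833, pasta $0.3500.
With no serving limits, use only chickpeas: 22 g / 6 g = 3.667 servings × $0.90 = $3.30.

$3.30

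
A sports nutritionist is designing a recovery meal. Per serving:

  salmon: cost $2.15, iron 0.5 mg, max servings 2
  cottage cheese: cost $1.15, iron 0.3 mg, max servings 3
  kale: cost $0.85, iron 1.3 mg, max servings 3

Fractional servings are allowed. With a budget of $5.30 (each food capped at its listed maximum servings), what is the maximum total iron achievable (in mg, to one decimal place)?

Iron per dollar: kale 1.529, cottage cheese 0.2609, salmon 0.2326.
Take 3 servings of kale: spends $2.55, +3.9 mg iron (running total 3.9 mg).
Take 2.391 servings of cottage cheese: spends $2.75, +0.7 mg iron (running total 4.6 mg).
Filling greedily by iron-per-dollar is optimal for one linear limit, giving 4.6 mg.

4.6 mg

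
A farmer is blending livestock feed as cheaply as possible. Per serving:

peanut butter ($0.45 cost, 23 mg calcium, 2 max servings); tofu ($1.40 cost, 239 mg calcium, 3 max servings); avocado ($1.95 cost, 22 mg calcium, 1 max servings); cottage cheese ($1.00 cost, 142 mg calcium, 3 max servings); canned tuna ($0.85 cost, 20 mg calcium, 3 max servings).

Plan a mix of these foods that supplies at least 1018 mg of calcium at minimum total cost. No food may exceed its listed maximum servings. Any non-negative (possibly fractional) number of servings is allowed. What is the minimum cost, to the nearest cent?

$6.32

Cost per mg of calcium: tofu $0.0059, cottage cheese $0.0070, peanut butter $0.0196, canned tuna $0.0425, avocado $0.0886.
Take 3 servings of tofu: +717.0 mg calcium for $4.20 (total $4.20, still need 301.0 mg).
Take 2.12 servings of cottage cheese: +301.0 mg calcium for $2.12 (total $6.32, still need 0.0 mg).
Greedy by cheapest-per-mg is optimal for a single linear constraint, so the minimum cost is $6.32.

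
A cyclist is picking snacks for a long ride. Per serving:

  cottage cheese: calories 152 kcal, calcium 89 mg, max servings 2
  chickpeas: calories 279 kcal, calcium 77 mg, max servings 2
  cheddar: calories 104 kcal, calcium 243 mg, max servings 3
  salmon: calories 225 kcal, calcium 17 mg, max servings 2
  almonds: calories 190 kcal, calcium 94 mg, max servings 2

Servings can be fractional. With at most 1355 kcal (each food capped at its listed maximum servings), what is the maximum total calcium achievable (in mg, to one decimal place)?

Calcium per kcal: cheddar 2.337, cottage cheese 0.5855, almonds 0.4947, chickpeas 0.276, salmon 0.07556.
Take 3 servings of cheddar: uses 312 kcal, +729.0 mg calcium (running total 729.0 mg).
Take 2 servings of cottage cheese: uses 304 kcal, +178.0 mg calcium (running total 907.0 mg).
Take 2 servings of almonds: uses 380 kcal, +188.0 mg calcium (running total 1095.0 mg).
Take 1.287 servings of chickpeas: uses 359 kcal, +99.1 mg calcium (running total 1194.1 mg).
Filling greedily by calcium-per-kcal is optimal for one linear limit, giving 1194.1 mg.

1194.1 mg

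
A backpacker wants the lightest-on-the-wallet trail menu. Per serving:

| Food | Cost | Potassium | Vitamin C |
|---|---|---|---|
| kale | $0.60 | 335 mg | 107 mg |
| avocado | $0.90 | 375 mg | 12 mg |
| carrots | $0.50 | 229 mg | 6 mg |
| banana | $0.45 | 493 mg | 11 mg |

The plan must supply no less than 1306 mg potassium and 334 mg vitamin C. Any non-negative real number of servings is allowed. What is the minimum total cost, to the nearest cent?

$2.09

kale only: max(1306/335, 334/107) = 3.899 servings → $2.34.
avocado only: max(1306/375, 334/12) = 27.83 servings → $25.05.
carrots only: max(1306/229, 334/6) = 55.67 servings → $27.83.
banana only: max(1306/493, 334/11) = 30.36 servings → $13.66.
kale + avocado with both tight: 3.035 servings and 0.7714 servings → $2.52.
kale + carrots with both tight: 3.052 servings and 1.238 servings → $2.45.
kale + banana with both tight: 3.063 servings and 0.5676 servings → $2.09.
avocado + carrots: intersection lies outside the first quadrant.
avocado + banana: the both-tight solution has a negative serving — not a feasible corner.
carrots + banana: the both-tight solution has a negative serving — not a feasible corner.
Cheapest feasible corner: $2.09.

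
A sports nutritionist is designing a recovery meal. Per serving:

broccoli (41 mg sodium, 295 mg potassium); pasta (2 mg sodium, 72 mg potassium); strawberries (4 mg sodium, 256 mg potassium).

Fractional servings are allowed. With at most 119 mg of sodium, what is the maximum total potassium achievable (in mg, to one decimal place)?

7616.0 mg

Potassium per mg sodium: strawberries 64, pasta 36, broccoli 7.195.
With no serving limits, spend the whole sodium allowance on strawberries: 119 mg / 4 mg × 256 mg = 7616.0 mg.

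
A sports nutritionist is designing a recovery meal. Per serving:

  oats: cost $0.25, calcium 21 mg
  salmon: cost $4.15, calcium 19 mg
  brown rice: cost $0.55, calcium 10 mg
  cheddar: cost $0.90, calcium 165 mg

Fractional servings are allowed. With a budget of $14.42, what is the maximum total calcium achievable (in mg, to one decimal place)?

2643.7 mg

Calcium per dollar: cheddar 183.3, oats 84, brown rice 18.18, salmon 4.578.
With no serving limits, spend the whole cost allowance on cheddar: $14.42 / $0.90 × 165 mg = 2643.7 mg.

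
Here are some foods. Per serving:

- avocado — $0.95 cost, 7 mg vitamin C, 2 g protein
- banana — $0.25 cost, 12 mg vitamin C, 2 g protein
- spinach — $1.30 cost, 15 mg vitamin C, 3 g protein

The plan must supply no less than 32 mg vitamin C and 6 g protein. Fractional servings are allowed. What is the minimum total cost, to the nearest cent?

The cheapest plan sits at a corner of the feasible region — with two constraints it uses at most two foods.
avocado only: max(32/7, 6/2) = 4.571 servings → $4.34.
banana only: max(32/12, 6/2) = 3 servings → $0.75.
spinach only: max(32/15, 6/3) = 2.133 servings → $2.77.
avocado + banana with both tight: 0.8 servings and 2.2 servings → $1.31.
avocado + spinach: the both-tight solution has a negative serving — not a feasible corner.
banana + spinach with both tight: 1 serving and 1.333 servings → $1.98.
So the least-cost plan costs $0.75.

$0.75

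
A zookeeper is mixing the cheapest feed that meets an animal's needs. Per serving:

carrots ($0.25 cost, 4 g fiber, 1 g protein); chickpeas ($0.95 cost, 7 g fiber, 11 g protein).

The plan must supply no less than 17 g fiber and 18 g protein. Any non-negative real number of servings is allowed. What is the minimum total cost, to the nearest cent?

$1.82

carrots only: max(17/4, 18/1) = 18 servings → $4.50.
chickpeas only: max(17/7, 18/11) = 2.429 servings → $2.31.
carrots + chickpeas with both tight: 1.649 servings and 1.486 servings → $1.82.
So the least-cost plan costs $1.82.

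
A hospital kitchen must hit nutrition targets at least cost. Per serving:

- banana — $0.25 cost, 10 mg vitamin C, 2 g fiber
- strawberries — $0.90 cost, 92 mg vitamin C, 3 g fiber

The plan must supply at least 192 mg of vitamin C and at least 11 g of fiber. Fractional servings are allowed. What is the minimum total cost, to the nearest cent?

Minimising a linear cost over {vitamin C ≥ 192, fiber ≥ 11, servings ≥ 0} — the optimum is at a vertex, using one or two foods.
banana only: max(192/10, 11/2) = 19.2 servings → $4.80.
strawberries only: max(192/92, 11/3) = 3.667 servings → $3.30.
banana + strawberries with both tight: 2.831 servings and 1.779 servings → $2.31.
Cheapest feasible corner: $2.31.

$2.31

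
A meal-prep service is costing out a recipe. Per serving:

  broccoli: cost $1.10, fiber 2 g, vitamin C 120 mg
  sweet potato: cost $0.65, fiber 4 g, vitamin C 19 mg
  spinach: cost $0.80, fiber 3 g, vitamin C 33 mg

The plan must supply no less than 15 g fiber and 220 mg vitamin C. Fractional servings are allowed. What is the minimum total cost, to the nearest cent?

$3.48

This is a tiny linear program; its minimum lies at a vertex of the feasible set. List the vertices and price them.
broccoli only: max(15/2, 220/120) = 7.5 servings → $8.25.
sweet potato only: max(15/4, 220/19) = 11.58 servings → $7.53.
spinach only: max(15/3, 220/33) = 6.667 servings → $5.33.
broccoli + sweet potato with both tight: 1.346 servings and 3.077 servings → $3.48.
broccoli + spinach with both tight: 0.5612 servings and 4.626 servings → $4.32.
sweet potato + spinach: the both-tight solution has a negative serving — not a feasible corner.
Cheapest feasible corner: $3.48.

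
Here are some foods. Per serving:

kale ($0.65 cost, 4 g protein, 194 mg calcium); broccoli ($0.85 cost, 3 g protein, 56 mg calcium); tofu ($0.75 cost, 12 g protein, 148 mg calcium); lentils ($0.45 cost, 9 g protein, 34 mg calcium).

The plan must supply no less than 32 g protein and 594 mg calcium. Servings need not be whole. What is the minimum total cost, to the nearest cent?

$2.55

Minimising a linear cost over {protein ≥ 32, calcium ≥ 594, servings ≥ 0} — the optimum is at a vertex, using one or two foods.
kale only: max(32/4, 594/194) = 8 servings → $5.20.
broccoli only: max(32/3, 594/56) = 10.67 servings → $9.07.
tofu only: max(32/12, 594/148) = 4.014 servings → $3.01.
lentils only: max(32/9, 594/34) = 17.47 servings → $7.86.
kale + broccoli with both targets exact would need a negative amount; discard.
kale + tofu with both tight: 1.378 servings and 2.207 servings → $2.55.
kale + lentils with both tight: 2.645 servings and 2.38 servings → $2.79.
broccoli + tofu with both tight: 10.49 servings and 0.04386 servings → $8.95.
broccoli + lentils with both tight: 10.59 servings and 0.02488 servings → $9.01.
tofu + lentils with both targets exact would need a negative amount; discard.
The minimum over all feasible corners is $2.55.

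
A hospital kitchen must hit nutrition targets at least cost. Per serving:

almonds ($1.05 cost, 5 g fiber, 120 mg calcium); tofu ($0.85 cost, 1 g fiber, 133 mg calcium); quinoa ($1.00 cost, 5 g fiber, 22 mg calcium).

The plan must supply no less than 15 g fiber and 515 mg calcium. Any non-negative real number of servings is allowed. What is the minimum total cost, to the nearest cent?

$4.06

This is a tiny linear program; its minimum lies at a vertex of the feasible set. List the vertices and price them.
almonds only: max(15/5, 515/120) = 4.292 servings → $4.51.
tofu only: max(15/1, 515/133) = 15 servings → $12.75.
quinoa only: max(15/5, 515/22) = 23.41 servings → $23.41.
almonds + tofu with both tight: 2.716 servings and 1.422 servings → $4.06.
almonds + quinoa: the both-tight solution has a negative serving — not a feasible corner.
tofu + quinoa with both tight: 3.491 servings and 2.302 servings → $5.27.
Cheapest feasible corner: $4.06.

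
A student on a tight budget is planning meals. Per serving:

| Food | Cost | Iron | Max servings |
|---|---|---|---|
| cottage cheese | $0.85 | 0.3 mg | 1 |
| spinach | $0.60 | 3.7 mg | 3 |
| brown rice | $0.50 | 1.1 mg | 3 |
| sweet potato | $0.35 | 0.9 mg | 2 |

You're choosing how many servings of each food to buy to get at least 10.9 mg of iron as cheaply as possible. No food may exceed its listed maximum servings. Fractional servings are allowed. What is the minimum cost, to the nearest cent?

$1.77

Cost per mg of iron: spinach $0.1622, sweet potato $0.3889, brown rice $0.4545, cottage cheese $2.8333.
Take 2.946 servings of spinach: +10.9 mg iron for $1.77 (total $1.77, still need 0.0 mg).
Greedy by cheapest-per-mg is optimal for a single linear constraint, so the minimum cost is $1.77.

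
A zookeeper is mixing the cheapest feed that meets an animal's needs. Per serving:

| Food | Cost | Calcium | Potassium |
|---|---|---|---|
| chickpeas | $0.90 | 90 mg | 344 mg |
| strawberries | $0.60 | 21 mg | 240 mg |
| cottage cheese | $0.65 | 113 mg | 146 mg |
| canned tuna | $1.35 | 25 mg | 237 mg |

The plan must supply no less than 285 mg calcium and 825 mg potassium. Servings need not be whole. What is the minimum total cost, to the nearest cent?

$2.41

chickpeas only: max(285/90, 825/344) = 3.167 servings → $2.85.
strawberries only: max(285/21, 825/240) = 13.57 servings → $8.14.
cottage cheese only: max(285/113, 825/146) = 5.651 servings → $3.67.
canned tuna only: max(285/25, 825/237) = 11.4 servings → $15.39.
chickpeas + strawberries: intersection lies outside the first quadrant.
chickpeas + cottage cheese with both tight: 2.006 servings and 0.9245 servings → $2.41.
chickpeas + canned tuna: intersection lies outside the first quadrant.
strawberries + cottage cheese with both tight: 2.146 servings and 2.123 servings → $2.67.
strawberries + canned tuna: intersection lies outside the first quadrant.
cottage cheese + canned tuna with both tight: 2.028 servings and 2.231 servings → $4.33.
Cheapest feasible corner: $2.41.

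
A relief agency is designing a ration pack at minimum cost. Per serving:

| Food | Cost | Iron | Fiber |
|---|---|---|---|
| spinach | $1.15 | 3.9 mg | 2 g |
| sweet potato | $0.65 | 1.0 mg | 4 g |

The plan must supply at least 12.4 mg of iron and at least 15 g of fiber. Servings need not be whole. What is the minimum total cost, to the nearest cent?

$4.54

A basic optimal solution has at most two foods positive. Try each food alone and each pair with both targets met exactly.
spinach only: max(12.4/3.9, 15/2) = 7.5 servings → $8.62.
sweet potato only: max(12.4/1.0, 15/4) = 12.4 servings → $8.06.
spinach + sweet potato with both tight: 2.544 servings and 2.478 servings → $4.54.
Cheapest feasible corner: $4.54.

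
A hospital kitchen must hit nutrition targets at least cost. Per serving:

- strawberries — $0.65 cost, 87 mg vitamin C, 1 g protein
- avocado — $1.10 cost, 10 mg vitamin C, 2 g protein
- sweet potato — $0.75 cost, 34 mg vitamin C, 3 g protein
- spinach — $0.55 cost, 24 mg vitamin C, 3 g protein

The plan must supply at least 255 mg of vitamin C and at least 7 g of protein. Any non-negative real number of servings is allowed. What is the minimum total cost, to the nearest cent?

At the optimum either one food covers both requirements or two foods hit both targets exactly; no other combination can be cheaper.
strawberries only: max(255/87, 7/1) = 7 servings → $4.55.
avocado only: max(255/10, 7/2) = 25.5 servings → $28.05.
sweet potato only: max(255/34, 7/3) = 7.5 servings → $5.62.
spinach only: max(255/24, 7/3) = 10.62 servings → $5.84.
strawberries + avocado with both tight: 2.683 servings and 2.159 servings → $4.12.
strawberries + sweet potato with both tight: 2.322 servings and 1.559 servings → $2.68.
strawberries + spinach with both tight: 2.519 servings and 1.494 servings → $2.46.
avocado + sweet potato with both targets exact would need a negative amount; discard.
avocado + spinach: intersection lies outside the first quadrant.
sweet potato + spinach: the both-tight solution has a negative serving — not a feasible corner.
So the least-cost plan costs $2.46.

$2.46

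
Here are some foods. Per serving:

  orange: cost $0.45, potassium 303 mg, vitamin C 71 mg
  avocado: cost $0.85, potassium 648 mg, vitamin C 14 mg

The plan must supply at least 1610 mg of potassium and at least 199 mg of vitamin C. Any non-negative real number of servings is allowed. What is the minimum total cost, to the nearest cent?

$2.25

With two linear requirements the optimum uses one or two foods; enumerate the corners.
orange only: max(1610/303, 199/71) = 5.314 servings → $2.39.
avocado only: max(1610/648, 199/14) = 14.21 servings → $12.08.
orange + avocado with both tight: 2.548 servings and 1.293 servings → $2.25.
The minimum over all feasible corners is $2.25.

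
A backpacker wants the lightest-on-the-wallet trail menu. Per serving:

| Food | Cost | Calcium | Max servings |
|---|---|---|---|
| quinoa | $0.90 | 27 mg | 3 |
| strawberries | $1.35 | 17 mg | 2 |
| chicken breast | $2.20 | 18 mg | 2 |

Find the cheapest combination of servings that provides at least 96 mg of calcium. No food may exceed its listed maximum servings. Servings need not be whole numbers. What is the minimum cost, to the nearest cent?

$3.89

Cost per mg of calcium: quinoa $0.0333, strawberries $0.0794, chicken breast $0.1222.
Take 3 servings of quinoa: +81.0 mg calcium for $2.70 (total $2.70, still need 15.0 mg).
Take 0.8824 servings of strawberries: +15.0 mg calcium for $1.19 (total $3.89, still need 0.0 mg).
Filling from the cheapest source first is optimal under one linear minimum: $3.89.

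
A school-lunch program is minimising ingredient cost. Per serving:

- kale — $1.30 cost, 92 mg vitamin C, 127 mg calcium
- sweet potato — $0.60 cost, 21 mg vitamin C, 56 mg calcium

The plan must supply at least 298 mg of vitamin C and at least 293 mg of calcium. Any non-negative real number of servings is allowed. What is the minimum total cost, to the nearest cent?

With two linear requirements the optimum uses one or two foods; enumerate the corners.
kale only: max(298/92, 293/127) = 3.239 servings → $4.21.
sweet potato only: max(298/21, 293/56) = 14.19 servings → $8.51.
kale + sweet potato: the both-tight solution has a negative serving — not a feasible corner.
So the least-cost plan costs $4.21.

$4.21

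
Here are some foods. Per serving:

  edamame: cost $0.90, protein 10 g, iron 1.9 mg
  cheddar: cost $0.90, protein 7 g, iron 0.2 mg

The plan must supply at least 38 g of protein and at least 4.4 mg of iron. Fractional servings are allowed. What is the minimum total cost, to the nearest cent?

edamame only: max(38/10, 4.4/1.9) = 3.8 servings → $3.42.
cheddar only: max(38/7, 4.4/0.2) = 22 servings → $19.80.
edamame + cheddar with both tight: 2.053 servings and 2.496 servings → $4.09.
So the least-cost plan costs $3.42.

$3.42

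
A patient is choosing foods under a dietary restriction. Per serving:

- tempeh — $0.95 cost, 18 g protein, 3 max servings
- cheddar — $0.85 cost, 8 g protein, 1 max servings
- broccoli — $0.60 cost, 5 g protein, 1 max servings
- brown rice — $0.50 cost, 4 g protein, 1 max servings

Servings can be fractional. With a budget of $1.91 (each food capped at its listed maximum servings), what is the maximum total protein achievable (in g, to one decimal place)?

Protein per dollar: tempeh 18.95, cheddar 9.412, broccoli 8.333, brown rice 8.
Take 2.011 servings of tempeh: spends $1.91, +36.2 g protein (running total 36.2 g).
Greedy by best ratio exhausts the cost allowance optimally: 36.2 g.

36.2 g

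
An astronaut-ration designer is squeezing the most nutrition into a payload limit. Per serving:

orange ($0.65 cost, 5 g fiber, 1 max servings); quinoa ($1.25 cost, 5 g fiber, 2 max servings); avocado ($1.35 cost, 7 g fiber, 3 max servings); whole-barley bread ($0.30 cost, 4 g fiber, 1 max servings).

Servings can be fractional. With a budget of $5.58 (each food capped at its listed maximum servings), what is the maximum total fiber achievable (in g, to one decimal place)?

32.3 g

Fiber per dollar: whole-barley bread 13.33, orange 7.692, avocado 5.185, quinoa 4.
Take 1 serving of whole-barley bread: spends $0.30, +4.0 g fiber (running total 4.0 g).
Take 1 serving of orange: spends $0.65, +5.0 g fiber (running total 9.0 g).
Take 3 servings of avocado: spends $4.05, +21.0 g fiber (running total 30.0 g).
Take 0.464 servings of quinoa: spends $0.58, +2.3 g fiber (running total 32.3 g).
Greedy by best ratio exhausts the cost allowance optimally: 32.3 g.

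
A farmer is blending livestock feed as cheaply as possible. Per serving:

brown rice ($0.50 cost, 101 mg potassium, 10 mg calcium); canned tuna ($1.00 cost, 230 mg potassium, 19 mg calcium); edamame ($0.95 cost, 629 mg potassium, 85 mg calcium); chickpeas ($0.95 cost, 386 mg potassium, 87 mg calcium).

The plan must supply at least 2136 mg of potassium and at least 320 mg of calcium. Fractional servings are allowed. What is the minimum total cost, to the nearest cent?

Check every corner: each single food scaled to meet both minima, and each pair solved so both constraints bind.
brown rice only: max(2136/101, 320/10) = 32 servings → $16.00.
canned tuna only: max(2136/230, 320/19) = 16.84 servings → $16.84.
edamame only: max(2136/629, 320/85) = 3.765 servings → $3.58.
chickpeas only: max(2136/386, 320/87) = 5.534 servings → $5.26.
brown rice + canned tuna with both targets exact would need a negative amount; discard.
brown rice + edamame with both targets exact would need a negative amount; discard.
brown rice + chickpeas with both tight: 12.65 servings and 2.224 servings → $8.44.
canned tuna + edamame with both targets exact would need a negative amount; discard.
canned tuna + chickpeas with both tight: 4.916 servings and 2.605 servings → $7.39.
edamame + chickpeas with both tight: 2.844 servings and 0.8999 servings → $3.56.
The minimum over all feasible corners is $3.56.

$3.56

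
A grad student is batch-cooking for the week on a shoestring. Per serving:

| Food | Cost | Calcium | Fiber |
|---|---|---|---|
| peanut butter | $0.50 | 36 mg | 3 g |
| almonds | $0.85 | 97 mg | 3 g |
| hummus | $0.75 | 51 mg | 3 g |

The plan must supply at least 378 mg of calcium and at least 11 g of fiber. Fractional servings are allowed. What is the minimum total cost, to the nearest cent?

Check every corner: each single food scaled to meet both minima, and each pair solved so both constraints bind.
peanut butter only: max(378/36, 11/3) = 10.5 servings → $5.25.
almonds only: max(378/97, 11/3) = 3.897 servings → $3.31.
hummus only: max(378/51, 11/3) = 7.412 servings → $5.56.
peanut butter + almonds with both targets exact would need a negative amount; discard.
peanut butter + hummus with both targets exact would need a negative amount; discard.
almonds + hummus with both targets exact would need a negative amount; discard.
The minimum over all feasible corners is $3.31.

$3.31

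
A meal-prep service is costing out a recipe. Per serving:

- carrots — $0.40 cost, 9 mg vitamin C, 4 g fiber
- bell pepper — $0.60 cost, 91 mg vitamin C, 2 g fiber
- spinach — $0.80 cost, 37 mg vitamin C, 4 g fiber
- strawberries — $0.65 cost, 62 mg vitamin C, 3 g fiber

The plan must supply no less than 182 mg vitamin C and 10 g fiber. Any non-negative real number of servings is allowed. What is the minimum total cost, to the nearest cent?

For a min-cost LP with two ≥-constraints, a basic feasible solution has at most two positive variables.
carrots only: max(182/9, 10/4) = 20.22 servings → $8.09.
bell pepper only: max(182/91, 10/2) = 5 servings → $3.00.
spinach only: max(182/37, 10/4) = 4.919 servings → $3.94.
strawberries only: max(182/62, 10/3) = 3.333 servings → $2.17.
carrots + bell pepper with both tight: 1.578 servings and 1.844 servings → $1.74.
carrots + spinach with both targets exact would need a negative amount; discard.
carrots + strawberries with both tight: 0.3348 servings and 2.887 servings → $2.01.
bell pepper + spinach with both tight: 1.234 servings and 1.883 servings → $2.25.
bell pepper + strawberries with both targets exact would need a negative amount; discard.
spinach + strawberries with both tight: 0.5401 servings and 2.613 servings → $2.13.
So the least-cost plan costs $1.74.

$1.74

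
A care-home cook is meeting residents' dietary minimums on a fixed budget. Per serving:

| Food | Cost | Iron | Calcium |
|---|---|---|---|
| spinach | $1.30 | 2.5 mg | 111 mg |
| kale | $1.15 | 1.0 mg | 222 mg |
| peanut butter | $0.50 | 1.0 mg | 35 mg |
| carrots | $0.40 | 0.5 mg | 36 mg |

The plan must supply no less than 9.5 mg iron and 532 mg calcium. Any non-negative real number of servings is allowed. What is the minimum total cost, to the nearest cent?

An LP optimum is at a vertex; with two nutrient constraints at most two foods are used. Check each candidate.
spinach only: max(9.5/2.5, 532/111) = 4.793 servings → $6.23.
kale only: max(9.5/1.0, 532/222) = 9.5 servings → $10.93.
peanut butter only: max(9.5/1.0, 532/35) = 15.2 servings → $7.60.
carrots only: max(9.5/0.5, 532/36) = 19 servings → $7.60.
spinach + kale with both tight: 3.552 servings and 0.6205 servings → $5.33.
spinach + peanut butter with both targets exact would need a negative amount; discard.
spinach + carrots with both tight: 2.203 servings and 7.986 servings → $6.06.
kale + peanut butter with both tight: 1.067 servings and 8.433 servings → $5.44.
kale + carrots: the both-tight solution has a negative serving — not a feasible corner.
peanut butter + carrots with both tight: 4.108 servings and 10.78 servings → $6.37.
So the least-cost plan costs $5.33.

$5.33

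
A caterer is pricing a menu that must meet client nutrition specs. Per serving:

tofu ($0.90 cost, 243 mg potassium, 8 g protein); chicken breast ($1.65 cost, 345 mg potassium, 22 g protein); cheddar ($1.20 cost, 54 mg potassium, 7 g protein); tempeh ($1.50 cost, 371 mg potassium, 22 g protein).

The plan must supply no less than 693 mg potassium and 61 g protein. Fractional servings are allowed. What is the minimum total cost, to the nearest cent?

$4.16

Check every corner: each single food scaled to meet both minima, and each pair solved so both constraints bind.
tofu only: max(693/243, 61/8) = 7.625 servings → $6.86.
chicken breast only: max(693/345, 61/22) = 2.773 servings → $4.58.
cheddar only: max(693/54, 61/7) = 12.83 servings → $15.40.
tempeh only: max(693/371, 61/22) = 2.773 servings → $4.16.
tofu + chicken breast with both targets exact would need a negative amount; discard.
tofu + cheddar with both tight: 1.227 servings and 7.312 servings → $9.88.
tofu + tempeh with both targets exact would need a negative amount; discard.
chicken breast + cheddar with both tight: 1.269 servings and 4.726 servings → $7.77.
chicken breast + tempeh: the both-tight solution has a negative serving — not a feasible corner.
cheddar + tempeh with both tight: 5.241 servings and 1.105 servings → $7.95.
So the least-cost plan costs $4.16.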